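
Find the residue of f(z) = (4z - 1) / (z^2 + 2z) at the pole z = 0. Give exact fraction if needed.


Step 1: Q(z) = z^2 + 2z = (z)(z + 2)
Step 2: Q'(z) = 2z + 2
Step 3: Q'(0) = 2, P(0) = -1
Step 4: Res = P(0)/Q'(0) = -1/2 = -1/2

-1/2


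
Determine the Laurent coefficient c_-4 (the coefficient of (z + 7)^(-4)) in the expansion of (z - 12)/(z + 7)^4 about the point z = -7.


Step 1: Write the numerator in powers of (z + 7): z - 12 = (z + 7) + (1*(-7) - 12) = (z + 7) - 19
Step 2: Divide by (z + 7)^4: f(z) = -19(z + 7)^(-4) + (z + 7)^(-3)
Step 3: This finite sum is the Laurent series of f about z = -7.
Step 4: Coefficient of (z + 7)^(-4) = 1*(-7) - 12 = -19

-19


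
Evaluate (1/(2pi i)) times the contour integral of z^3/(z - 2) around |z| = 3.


Step 1: f(z) = z^3, a = 2 is inside |z| = 3
Step 2: By Cauchy integral formula: (1/(2pi*i)) * integral = f(a)
Step 3: f(2) = 2^3 = 8

8


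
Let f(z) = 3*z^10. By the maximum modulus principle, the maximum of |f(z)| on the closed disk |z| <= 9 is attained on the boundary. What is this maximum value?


Step 1: On |z| = 9, |f(z)| = 3 * |z|^10 = 3 * 9^10
Step 2: By maximum modulus principle, maximum is on boundary.
Step 3: Maximum = 3 * 3486784401 = 10460353203

10460353203


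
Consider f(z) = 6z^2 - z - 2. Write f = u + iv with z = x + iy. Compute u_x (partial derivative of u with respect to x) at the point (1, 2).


Step 1: f(z) = 6(x+iy)^2 - (x+iy) - 2
Step 2: u = 6(x^2 - y^2) - x - 2
Step 3: u_x = 12x - 1
Step 4: At (1, 2): u_x = 12 - 1 = 11

11


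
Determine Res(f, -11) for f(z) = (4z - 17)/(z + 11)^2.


Step 1: Pole of order 2 at z = -11
Step 2: Res = lim d/dz [(z + 11)^2 * f(z)] as z -> -11
Step 3: (z + 11)^2 * f(z) = 4z - 17
Step 4: d/dz[4z - 17] = 4

4


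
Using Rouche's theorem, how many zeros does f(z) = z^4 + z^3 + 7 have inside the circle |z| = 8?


Step 1: On |z| = 8 the three terms have sizes |z^4| = 8^4 = 4096, |z^3| = 8^3 = 512, |7| = 7
Step 2: The dominant term is g(z) = z^4; let h(z) = z^3 + 7 so f = g + h
Step 3: On |z| = 8: |g| = 4096 and |h| <= 512 + 7 = 519
Step 4: Since 4096 > 519, |h| < |g| on |z| = 8, so by Rouche f has the same number of zeros as g inside |z| < 8
Step 5: g(z) = z^4 has 4 zeros (all at the origin) inside |z| < 8. Answer = 4

4


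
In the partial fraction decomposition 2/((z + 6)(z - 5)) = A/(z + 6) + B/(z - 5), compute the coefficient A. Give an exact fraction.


Step 1: Multiply both sides by (z + 6) and set z = -6
Step 2: A = 2 / (-6 - 5)
Step 3: A = 2 / (-11)
Step 4: A = -2/11

-2/11


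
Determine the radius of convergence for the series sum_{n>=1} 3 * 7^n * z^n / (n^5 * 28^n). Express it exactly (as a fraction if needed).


Step 1: General term a_n = 3 * 7^n / (n^5 * 28^n)
Step 2: By the root test, |a_n|^(1/n) = 3^(1/n) * 7 / (n^(5/n) * 28) -> 7/28 as n -> infinity (since 3^(1/n) -> 1 and n^(5/n) -> 1)
Step 3: R = 1/lim|a_n|^(1/n) = 28/7 = 4

4


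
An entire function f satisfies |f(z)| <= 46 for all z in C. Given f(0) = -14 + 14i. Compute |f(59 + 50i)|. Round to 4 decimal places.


Step 1: By Liouville's theorem, a bounded entire function is constant.
Step 2: f(z) = f(0) = -14 + 14i for all z.
Step 3: |f(w)| = |-14 + 14i| = sqrt(196 + 196)
Step 4: = 19.799

19.799


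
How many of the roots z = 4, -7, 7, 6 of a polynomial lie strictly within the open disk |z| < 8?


Step 1: Check each root:
  z = 4: |4| = 4 < 8
  z = -7: |-7| = 7 < 8
  z = 7: |7| = 7 < 8
  z = 6: |6| = 6 < 8
Step 2: Count = 4

4


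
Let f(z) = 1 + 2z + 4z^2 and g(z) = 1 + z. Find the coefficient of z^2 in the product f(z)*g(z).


Step 1: z^2 term in f*g comes from: (1)*(0) + (2z)*(z) + (4z^2)*(1)
Step 2: = 0 + 2 + 4
Step 3: = 6

6


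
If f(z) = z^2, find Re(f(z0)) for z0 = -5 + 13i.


Step 1: z0 = -5 + 13i
Step 2: z0^2 = (-5)^2 - 13^2 - 130i
Step 3: real part = 25 - 169 = -144

-144


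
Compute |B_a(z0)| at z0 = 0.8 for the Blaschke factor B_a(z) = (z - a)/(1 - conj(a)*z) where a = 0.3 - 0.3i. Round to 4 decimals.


Step 1: Numerator z0 - a = 0.8 - (0.3 - 0.3i) = 0.5 + 0.3i
Step 2: Denominator 1 - conj(a)*z0 = 1 - (0.3 + 0.3i)*0.8 = 0.76 - 0.24i
Step 3: |z0 - a|^2 = 0.5^2 + 0.3^2 = 0.34; |1 - conj(a)*z0|^2 = 0.76^2 + (-0.24)^2 = 0.6352
Step 4: |B_a(0.8)| = sqrt(0.34 / 0.6352) = sqrt(0.535264)
Step 5: = 0.7316

0.7316


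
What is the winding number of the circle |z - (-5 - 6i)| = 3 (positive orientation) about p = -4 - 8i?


Step 1: Center c = (-5, -6), radius = 3
Step 2: |p - c|^2 = 1^2 + (-2)^2 = 5
Step 3: r^2 = 9
Step 4: |p-c| < r so winding number = 1

1


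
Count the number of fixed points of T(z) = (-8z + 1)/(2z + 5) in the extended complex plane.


Step 1: Fixed points satisfy T(z) = z
Step 2: 2z^2 + 13z - 1 = 0
Step 3: Discriminant = 13^2 - 4*2*(-1) = 177
Step 4: Number of fixed points = 2

2


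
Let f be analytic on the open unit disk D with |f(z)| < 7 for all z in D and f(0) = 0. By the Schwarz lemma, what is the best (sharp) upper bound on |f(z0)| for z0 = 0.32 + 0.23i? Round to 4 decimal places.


Step 1: g = f/7 maps D -> D with g(0) = 0, so by the Schwarz lemma |g(z)| <= |z|, i.e. |f(z)| <= 7|z|; this is sharp (f(z) = 7z).
Step 2: |z0|^2 = 0.32^2 + 0.23^2 = 0.1553
Step 3: |z0| = sqrt(0.1553) = 0.394081
Step 4: Best bound = 7 * |z0| = 7 * 0.394081 = 2.7586

2.7586


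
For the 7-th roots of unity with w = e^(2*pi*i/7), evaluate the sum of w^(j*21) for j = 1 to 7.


Step 1: The sum sum_{j=1}^{n} w^(k*j) equals n if n | k, else 0.
Step 2: Here n = 7, k = 21
Step 3: Does n divide k? 7 | 21 -> True
Step 4: Sum = 7

7


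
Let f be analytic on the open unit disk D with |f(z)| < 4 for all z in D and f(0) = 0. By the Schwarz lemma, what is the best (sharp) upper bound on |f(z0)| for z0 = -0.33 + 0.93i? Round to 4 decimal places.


Step 1: g = f/4 maps D -> D with g(0) = 0, so by the Schwarz lemma |g(z)| <= |z|, i.e. |f(z)| <= 4|z|; this is sharp (f(z) = 4z).
Step 2: |z0|^2 = (-0.33)^2 + 0.93^2 = 0.9738
Step 3: |z0| = sqrt(0.9738) = 0.986813
Step 4: Best bound = 4 * |z0| = 4 * 0.986813 = 3.9473

3.9473


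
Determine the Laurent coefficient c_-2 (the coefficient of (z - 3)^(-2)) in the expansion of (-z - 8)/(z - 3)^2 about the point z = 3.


Step 1: Write the numerator in powers of (z - 3): -z - 8 = -(z - 3) + (-1*3 - 8) = -(z - 3) - 11
Step 2: Divide by (z - 3)^2: f(z) = -11(z - 3)^(-2) - (z - 3)^(-1)
Step 3: This finite sum is the Laurent series of f about z = 3.
Step 4: Coefficient of (z - 3)^(-2) = -1*3 - 8 = -11

-11


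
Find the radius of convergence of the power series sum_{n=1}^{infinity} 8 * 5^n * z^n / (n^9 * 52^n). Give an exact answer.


Step 1: General term a_n = 8 * 5^n / (n^9 * 52^n)
Step 2: By the root test, |a_n|^(1/n) = 8^(1/n) * 5 / (n^(9/n) * 52) -> 5/52 as n -> infinity (since 8^(1/n) -> 1 and n^(9/n) -> 1)
Step 3: R = 1/lim|a_n|^(1/n) = 52/5

52/5


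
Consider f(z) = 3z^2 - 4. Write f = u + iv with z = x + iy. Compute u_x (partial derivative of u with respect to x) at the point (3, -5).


Step 1: f(z) = 3(x+iy)^2 - 4
Step 2: u = 3(x^2 - y^2) - 4
Step 3: u_x = 6x + 0
Step 4: At (3, -5): u_x = 18 + 0 = 18

18


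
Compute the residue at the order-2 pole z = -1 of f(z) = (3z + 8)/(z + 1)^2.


Step 1: Pole of order 2 at z = -1
Step 2: Res = lim d/dz [(z + 1)^2 * f(z)] as z -> -1
Step 3: (z + 1)^2 * f(z) = 3z + 8
Step 4: d/dz[3z + 8] = 3

3


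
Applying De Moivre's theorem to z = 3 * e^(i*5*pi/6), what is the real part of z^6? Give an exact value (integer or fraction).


Step 1: By De Moivre's theorem, z^6 = 3^6 * e^(i*6*5*pi/6) = 729 * (cos(5*pi) + i*sin(5*pi))
Step 2: |z|^6 = 3^6 = 729
Step 3: Reduce the angle mod 2*pi: 5*pi - 4*pi = pi
Step 4: cos(pi) = -1
Step 5: Re(z^6) = 729 * (-1) = -729

-729


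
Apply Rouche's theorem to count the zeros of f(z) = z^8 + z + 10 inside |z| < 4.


Step 1: On |z| = 4 the three terms have sizes |z^8| = 4^8 = 65536, |z| = 4, |10| = 10
Step 2: The dominant term is g(z) = z^8; let h(z) = z + 10 so f = g + h
Step 3: On |z| = 4: |g| = 65536 and |h| <= 4 + 10 = 14
Step 4: Since 65536 > 14, |h| < |g| on |z| = 4, so by Rouche f has the same number of zeros as g inside |z| < 4
Step 5: g(z) = z^8 has 8 zeros (all at the origin) inside |z| < 4. Answer = 8

8


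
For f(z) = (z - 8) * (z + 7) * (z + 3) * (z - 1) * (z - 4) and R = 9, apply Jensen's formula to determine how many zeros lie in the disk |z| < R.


Jensen's formula: (1/2pi)*integral log|f(Re^it)|dt = log|f(0)| + sum_{|a_k|<R} log(R/|a_k|)
Step 1: f(0) = (-8) * 7 * 3 * (-1) * (-4) = -672
Step 2: log|f(0)| = log|8| + log|-7| + log|-3| + log|1| + log|4| = 6.5103
Step 3: Zeros inside |z| < 9: 8, -7, -3, 1, 4
Step 4: Jensen sum = log(9/8) + log(9/7) + log(9/3) + log(9/1) + log(9/4) = 4.4759
Step 5: n(R) = number of terms in the Jensen sum = count of zeros inside |z| < 9 = 5

5


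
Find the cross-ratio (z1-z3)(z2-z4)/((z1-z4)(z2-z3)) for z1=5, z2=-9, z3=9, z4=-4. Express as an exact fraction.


Step 1: (z1-z3)(z2-z4) = (-4) * (-5) = 20
Step 2: (z1-z4)(z2-z3) = 9 * (-18) = -162
Step 3: Cross-ratio = -20/162 = -10/81

-10/81


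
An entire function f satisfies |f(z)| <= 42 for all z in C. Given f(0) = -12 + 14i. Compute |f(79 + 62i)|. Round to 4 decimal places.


Step 1: By Liouville's theorem, a bounded entire function is constant.
Step 2: f(z) = f(0) = -12 + 14i for all z.
Step 3: |f(w)| = |-12 + 14i| = sqrt(144 + 196)
Step 4: = 18.4391

18.4391


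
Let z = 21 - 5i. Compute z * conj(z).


Step 1: conj(z) = 21 + 5i
Step 2: z * conj(z) = 21^2 + (-5)^2
Step 3: = 441 + 25 = 466

466


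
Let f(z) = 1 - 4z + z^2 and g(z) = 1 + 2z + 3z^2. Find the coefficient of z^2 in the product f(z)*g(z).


Step 1: z^2 term in f*g comes from: (1)*(3z^2) + (-4z)*(2z) + (z^2)*(1)
Step 2: = 3 - 8 + 1
Step 3: = -4

-4


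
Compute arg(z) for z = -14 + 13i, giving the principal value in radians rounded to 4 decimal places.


Step 1: z = -14 + 13i
Step 2: arg(z) = atan2(13, -14)
Step 3: arg(z) = 2.3932

2.3932


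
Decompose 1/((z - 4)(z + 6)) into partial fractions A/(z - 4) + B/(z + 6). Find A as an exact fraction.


Step 1: Multiply both sides by (z - 4) and set z = 4
Step 2: A = 1 / (4 + 6)
Step 3: A = 1 / 10
Step 4: A = 1/10

1/10


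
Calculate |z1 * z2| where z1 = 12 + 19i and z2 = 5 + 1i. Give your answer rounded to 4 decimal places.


Step 1: |z1| = sqrt(12^2 + 19^2) = sqrt(505)
Step 2: |z2| = sqrt(5^2 + 1^2) = sqrt(26)
Step 3: |z1*z2| = |z1|*|z2| = sqrt(505) * sqrt(26) = sqrt(505 * 26) = sqrt(13130)
Step 4: = 114.5862

114.5862


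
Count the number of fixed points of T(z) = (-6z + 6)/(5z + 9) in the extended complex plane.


Step 1: Fixed points satisfy T(z) = z
Step 2: 5z^2 + 15z - 6 = 0
Step 3: Discriminant = 15^2 - 4*5*(-6) = 345
Step 4: Number of fixed points = 2

2


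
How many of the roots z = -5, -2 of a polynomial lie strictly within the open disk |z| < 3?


Step 1: Check each root:
  z = -5: |-5| = 5 >= 3
  z = -2: |-2| = 2 < 3
Step 2: Count = 1

1


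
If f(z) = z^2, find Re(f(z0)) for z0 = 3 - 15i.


Step 1: z0 = 3 - 15i
Step 2: z0^2 = 3^2 - (-15)^2 - 90i
Step 3: real part = 9 - 225 = -216

-216


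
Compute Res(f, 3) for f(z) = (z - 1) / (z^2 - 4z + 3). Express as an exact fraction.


Step 1: Q(z) = z^2 - 4z + 3 = (z - 3)(z - 1)
Step 2: Q'(z) = 2z - 4
Step 3: Q'(3) = 2, P(3) = 2
Step 4: Res = P(3)/Q'(3) = 2/2 = 1

1


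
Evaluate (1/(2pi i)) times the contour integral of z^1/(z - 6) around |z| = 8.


Step 1: f(z) = z^1, a = 6 is inside |z| = 8
Step 2: By Cauchy integral formula: (1/(2pi*i)) * integral = f(a)
Step 3: f(6) = 6^1 = 6

6


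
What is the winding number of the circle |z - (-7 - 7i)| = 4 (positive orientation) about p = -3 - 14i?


Step 1: Center c = (-7, -7), radius = 4
Step 2: |p - c|^2 = 4^2 + (-7)^2 = 65
Step 3: r^2 = 16
Step 4: |p-c| > r so winding number = 0

0


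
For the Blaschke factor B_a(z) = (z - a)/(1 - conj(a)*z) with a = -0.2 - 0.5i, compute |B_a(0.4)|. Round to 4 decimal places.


Step 1: Numerator z0 - a = 0.4 - (-0.2 - 0.5i) = 0.6 + 0.5i
Step 2: Denominator 1 - conj(a)*z0 = 1 - (-0.2 + 0.5i)*0.4 = 1.08 - 0.2i
Step 3: |z0 - a|^2 = 0.6^2 + 0.5^2 = 0.61; |1 - conj(a)*z0|^2 = 1.08^2 + (-0.2)^2 = 1.2064
Step 4: |B_a(0.4)| = sqrt(0.61 / 1.2064) = sqrt(0.505637)
Step 5: = 0.7111

0.7111


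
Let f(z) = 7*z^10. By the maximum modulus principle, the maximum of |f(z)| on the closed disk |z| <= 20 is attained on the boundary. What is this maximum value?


Step 1: On |z| = 20, |f(z)| = 7 * |z|^10 = 7 * 20^10
Step 2: By maximum modulus principle, maximum is on boundary.
Step 3: Maximum = 7 * 10240000000000 = 71680000000000

71680000000000


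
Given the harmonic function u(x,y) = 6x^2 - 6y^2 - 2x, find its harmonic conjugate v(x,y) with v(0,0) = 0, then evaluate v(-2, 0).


Step 1: v_x = -u_y = 12y + 0
Step 2: v_y = u_x = 12x - 2
Step 3: v = 12xy - 2y + C
Step 4: v(0,0) = 0 => C = 0
Step 5: v(-2, 0) = 0

0


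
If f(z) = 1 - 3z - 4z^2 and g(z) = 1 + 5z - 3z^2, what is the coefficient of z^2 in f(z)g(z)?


Step 1: z^2 term in f*g comes from: (1)*(-3z^2) + (-3z)*(5z) + (-4z^2)*(1)
Step 2: = -3 - 15 - 4
Step 3: = -22

-22


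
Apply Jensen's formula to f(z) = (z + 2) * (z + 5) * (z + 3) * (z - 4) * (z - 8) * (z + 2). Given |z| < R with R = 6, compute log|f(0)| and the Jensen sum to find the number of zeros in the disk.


Jensen's formula: (1/2pi)*integral log|f(Re^it)|dt = log|f(0)| + sum_{|a_k|<R} log(R/|a_k|)
Step 1: f(0) = 2 * 5 * 3 * (-4) * (-8) * 2 = 1920
Step 2: log|f(0)| = log|-2| + log|-5| + log|-3| + log|4| + log|8| + log|-2| = 7.5601
Step 3: Zeros inside |z| < 6: -2, -5, -3, 4, -2
Step 4: Jensen sum = log(6/2) + log(6/5) + log(6/3) + log(6/4) + log(6/2) = 3.4782
Step 5: n(R) = number of terms in the Jensen sum = count of zeros inside |z| < 6 = 5

5


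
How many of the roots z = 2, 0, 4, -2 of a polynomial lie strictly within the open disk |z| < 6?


Step 1: Check each root:
  z = 2: |2| = 2 < 6
  z = 0: |0| = 0 < 6
  z = 4: |4| = 4 < 6
  z = -2: |-2| = 2 < 6
Step 2: Count = 4

4


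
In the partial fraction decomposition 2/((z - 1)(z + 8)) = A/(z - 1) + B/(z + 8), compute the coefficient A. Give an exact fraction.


Step 1: Multiply both sides by (z - 1) and set z = 1
Step 2: A = 2 / (1 + 8)
Step 3: A = 2 / 9
Step 4: A = 2/9

2/9


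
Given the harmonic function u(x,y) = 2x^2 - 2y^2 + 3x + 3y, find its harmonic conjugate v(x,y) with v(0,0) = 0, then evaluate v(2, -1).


Step 1: v_x = -u_y = 4y - 3
Step 2: v_y = u_x = 4x + 3
Step 3: v = 4xy - 3x + 3y + C
Step 4: v(0,0) = 0 => C = 0
Step 5: v(2, -1) = -17

-17


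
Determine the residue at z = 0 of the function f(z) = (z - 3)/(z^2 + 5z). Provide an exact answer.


Step 1: Q(z) = z^2 + 5z = (z)(z + 5)
Step 2: Q'(z) = 2z + 5
Step 3: Q'(0) = 5, P(0) = -3
Step 4: Res = P(0)/Q'(0) = -3/5 = -3/5

-3/5


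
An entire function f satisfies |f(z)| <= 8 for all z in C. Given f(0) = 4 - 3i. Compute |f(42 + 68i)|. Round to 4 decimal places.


Step 1: By Liouville's theorem, a bounded entire function is constant.
Step 2: f(z) = f(0) = 4 - 3i for all z.
Step 3: |f(w)| = |4 - 3i| = sqrt(16 + 9)
Step 4: = 5.0

5.0


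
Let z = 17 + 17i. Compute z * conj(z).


Step 1: conj(z) = 17 - 17i
Step 2: z * conj(z) = 17^2 + 17^2
Step 3: = 289 + 289 = 578

578


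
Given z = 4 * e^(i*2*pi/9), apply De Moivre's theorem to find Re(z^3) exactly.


Step 1: By De Moivre's theorem, z^3 = 4^3 * e^(i*3*2*pi/9) = 64 * (cos(2*pi/3) + i*sin(2*pi/3))
Step 2: |z|^3 = 4^3 = 64
Step 3: The angle 2*pi/3 already lies in [0, 2*pi)
Step 4: cos(2*pi/3) = -1/2
Step 5: Re(z^3) = 64 * (-1/2) = -32

-32


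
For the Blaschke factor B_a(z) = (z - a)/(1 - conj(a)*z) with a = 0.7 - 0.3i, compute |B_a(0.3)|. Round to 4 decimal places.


Step 1: Numerator z0 - a = 0.3 - (0.7 - 0.3i) = -0.4 + 0.3i
Step 2: Denominator 1 - conj(a)*z0 = 1 - (0.7 + 0.3i)*0.3 = 0.79 - 0.09i
Step 3: |z0 - a|^2 = (-0.4)^2 + 0.3^2 = 0.25; |1 - conj(a)*z0|^2 = 0.79^2 + (-0.09)^2 = 0.6322
Step 4: |B_a(0.3)| = sqrt(0.25 / 0.6322) = sqrt(0.395444)
Step 5: = 0.6288

0.6288


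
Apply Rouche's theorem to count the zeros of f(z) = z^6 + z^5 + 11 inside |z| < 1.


Step 1: On |z| = 1 the three terms have sizes |z^6| = 1^6 = 1, |z^5| = 1^5 = 1, |11| = 11
Step 2: The dominant term is g(z) = 11; let h(z) = z^6 + z^5 so f = g + h
Step 3: On |z| = 1: |g| = 11 and |h| <= 1 + 1 = 2
Step 4: Since 11 > 2, |h| < |g| on |z| = 1, so by Rouche f has the same number of zeros as g inside |z| < 1
Step 5: g(z) = 11 is a nonzero constant with no zeros inside |z| < 1. Answer = 0

0


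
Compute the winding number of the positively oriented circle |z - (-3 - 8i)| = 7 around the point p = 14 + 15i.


Step 1: Center c = (-3, -8), radius = 7
Step 2: |p - c|^2 = 17^2 + 23^2 = 818
Step 3: r^2 = 49
Step 4: |p-c| > r so winding number = 0

0


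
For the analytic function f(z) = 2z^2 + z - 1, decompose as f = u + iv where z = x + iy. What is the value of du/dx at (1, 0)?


Step 1: f(z) = 2(x+iy)^2 + (x+iy) - 1
Step 2: u = 2(x^2 - y^2) + x - 1
Step 3: u_x = 4x + 1
Step 4: At (1, 0): u_x = 4 + 1 = 5

5


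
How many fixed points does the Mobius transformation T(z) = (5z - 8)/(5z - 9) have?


Step 1: Fixed points satisfy T(z) = z
Step 2: 5z^2 - 14z + 8 = 0
Step 3: Discriminant = (-14)^2 - 4*5*8 = 36
Step 4: Number of fixed points = 2

2


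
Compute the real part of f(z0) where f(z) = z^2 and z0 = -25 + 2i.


Step 1: z0 = -25 + 2i
Step 2: z0^2 = (-25)^2 - 2^2 - 100i
Step 3: real part = 625 - 4 = 621

621


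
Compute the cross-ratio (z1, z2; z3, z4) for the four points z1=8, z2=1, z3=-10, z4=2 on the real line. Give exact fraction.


Step 1: (z1-z3)(z2-z4) = 18 * (-1) = -18
Step 2: (z1-z4)(z2-z3) = 6 * 11 = 66
Step 3: Cross-ratio = -18/66 = -3/11

-3/11


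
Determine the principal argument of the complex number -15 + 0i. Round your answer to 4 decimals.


Step 1: z = -15 + 0i
Step 2: arg(z) = atan2(0, -15)
Step 3: arg(z) = 3.1416

3.1416


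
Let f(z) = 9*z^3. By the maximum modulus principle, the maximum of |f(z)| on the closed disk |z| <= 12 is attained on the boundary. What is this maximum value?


Step 1: On |z| = 12, |f(z)| = 9 * |z|^3 = 9 * 12^3
Step 2: By maximum modulus principle, maximum is on boundary.
Step 3: Maximum = 9 * 1728 = 15552

15552


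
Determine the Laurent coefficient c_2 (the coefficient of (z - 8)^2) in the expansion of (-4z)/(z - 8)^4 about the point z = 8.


Step 1: Write the numerator in powers of (z - 8): -4z = -4(z - 8) + (-4*8 + 0) = -4(z - 8) - 32
Step 2: Divide by (z - 8)^4: f(z) = -32(z - 8)^(-4) - 4(z - 8)^(-3)
Step 3: This finite sum is the Laurent series of f about z = 8.
Step 4: Only the powers -4 and -3 appear, so the coefficient of (z - 8)^2 = 0

0


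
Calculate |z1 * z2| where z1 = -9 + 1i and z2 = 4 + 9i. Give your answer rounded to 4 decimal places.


Step 1: |z1| = sqrt((-9)^2 + 1^2) = sqrt(82)
Step 2: |z2| = sqrt(4^2 + 9^2) = sqrt(97)
Step 3: |z1*z2| = |z1|*|z2| = sqrt(82) * sqrt(97) = sqrt(82 * 97) = sqrt(7954)
Step 4: = 89.1852

89.1852


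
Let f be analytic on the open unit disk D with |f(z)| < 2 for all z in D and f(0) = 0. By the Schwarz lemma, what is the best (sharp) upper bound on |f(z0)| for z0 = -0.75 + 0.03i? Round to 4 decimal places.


Step 1: g = f/2 maps D -> D with g(0) = 0, so by the Schwarz lemma |g(z)| <= |z|, i.e. |f(z)| <= 2|z|; this is sharp (f(z) = 2z).
Step 2: |z0|^2 = (-0.75)^2 + 0.03^2 = 0.5634
Step 3: |z0| = sqrt(0.5634) = 0.7506
Step 4: Best bound = 2 * |z0| = 2 * 0.7506 = 1.5012

1.5012


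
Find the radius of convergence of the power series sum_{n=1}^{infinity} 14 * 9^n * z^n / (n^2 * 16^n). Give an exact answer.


Step 1: General term a_n = 14 * 9^n / (n^2 * 16^n)
Step 2: By the root test, |a_n|^(1/n) = 14^(1/n) * 9 / (n^(2/n) * 16) -> 9/16 as n -> infinity (since 14^(1/n) -> 1 and n^(2/n) -> 1)
Step 3: R = 1/lim|a_n|^(1/n) = 16/9

16/9


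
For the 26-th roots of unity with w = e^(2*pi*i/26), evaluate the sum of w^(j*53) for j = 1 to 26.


Step 1: The sum sum_{j=1}^{n} w^(k*j) equals n if n | k, else 0.
Step 2: Here n = 26, k = 53
Step 3: Does n divide k? 26 | 53 -> False
Step 4: Sum = 0

0


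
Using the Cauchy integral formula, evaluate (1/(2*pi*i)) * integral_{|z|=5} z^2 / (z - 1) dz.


Step 1: f(z) = z^2, a = 1 is inside |z| = 5
Step 2: By Cauchy integral formula: (1/(2pi*i)) * integral = f(a)
Step 3: f(1) = 1^2 = 1

1


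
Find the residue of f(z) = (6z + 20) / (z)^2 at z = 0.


Step 1: Pole of order 2 at z = 0
Step 2: Res = lim d/dz [(z)^2 * f(z)] as z -> 0
Step 3: (z)^2 * f(z) = 6z + 20
Step 4: d/dz[6z + 20] = 6

6


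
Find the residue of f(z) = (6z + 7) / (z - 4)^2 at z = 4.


Step 1: Pole of order 2 at z = 4
Step 2: Res = lim d/dz [(z - 4)^2 * f(z)] as z -> 4
Step 3: (z - 4)^2 * f(z) = 6z + 7
Step 4: d/dz[6z + 7] = 6

6


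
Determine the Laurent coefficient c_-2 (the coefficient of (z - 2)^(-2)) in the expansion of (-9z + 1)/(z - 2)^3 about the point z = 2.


Step 1: Write the numerator in powers of (z - 2): -9z + 1 = -9(z - 2) + (-9*2 + 1) = -9(z - 2) - 17
Step 2: Divide by (z - 2)^3: f(z) = -17(z - 2)^(-3) - 9(z - 2)^(-2)
Step 3: This finite sum is the Laurent series of f about z = 2.
Step 4: Coefficient of (z - 2)^(-2) = coefficient of (z - 2) in the re-centred numerator = -9

-9


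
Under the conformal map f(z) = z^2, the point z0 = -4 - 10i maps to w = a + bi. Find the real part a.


Step 1: z0 = -4 - 10i
Step 2: z0^2 = (-4)^2 - (-10)^2 + 80i
Step 3: real part = 16 - 100 = -84

-84


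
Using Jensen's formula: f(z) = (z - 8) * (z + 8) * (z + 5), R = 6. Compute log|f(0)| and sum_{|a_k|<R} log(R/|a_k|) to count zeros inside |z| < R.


Jensen's formula: (1/2pi)*integral log|f(Re^it)|dt = log|f(0)| + sum_{|a_k|<R} log(R/|a_k|)
Step 1: f(0) = (-8) * 8 * 5 = -320
Step 2: log|f(0)| = log|8| + log|-8| + log|-5| = 5.7683
Step 3: Zeros inside |z| < 6: -5
Step 4: Jensen sum = log(6/5) = 0.1823
Step 5: n(R) = number of terms in the Jensen sum = count of zeros inside |z| < 6 = 1

1


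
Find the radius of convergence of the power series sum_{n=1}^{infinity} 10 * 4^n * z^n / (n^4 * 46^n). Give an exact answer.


Step 1: General term a_n = 10 * 4^n / (n^4 * 46^n)
Step 2: By the root test, |a_n|^(1/n) = 10^(1/n) * 4 / (n^(4/n) * 46) -> 4/46 as n -> infinity (since 10^(1/n) -> 1 and n^(4/n) -> 1)
Step 3: R = 1/lim|a_n|^(1/n) = 46/4 = 23/2

23/2


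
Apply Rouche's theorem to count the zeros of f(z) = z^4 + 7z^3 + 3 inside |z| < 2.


Step 1: On |z| = 2 the three terms have sizes |z^4| = 2^4 = 16, |7z^3| = 7*2^3 = 56, |3| = 3
Step 2: The dominant term is g(z) = 7z^3; let h(z) = z^4 + 3 so f = g + h
Step 3: On |z| = 2: |g| = 56 and |h| <= 16 + 3 = 19
Step 4: Since 56 > 19, |h| < |g| on |z| = 2, so by Rouche f has the same number of zeros as g inside |z| < 2
Step 5: g(z) = 7z^3 has 3 zeros (at the origin, multiplicity 3) inside |z| < 2. Answer = 3

3


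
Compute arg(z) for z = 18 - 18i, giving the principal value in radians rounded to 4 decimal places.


Step 1: z = 18 - 18i
Step 2: arg(z) = atan2(-18, 18)
Step 3: arg(z) = -0.7854

-0.7854


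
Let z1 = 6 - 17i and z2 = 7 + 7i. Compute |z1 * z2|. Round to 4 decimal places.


Step 1: |z1| = sqrt(6^2 + (-17)^2) = sqrt(325)
Step 2: |z2| = sqrt(7^2 + 7^2) = sqrt(98)
Step 3: |z1*z2| = |z1|*|z2| = sqrt(325) * sqrt(98) = sqrt(325 * 98) = sqrt(31850)
Step 4: = 178.4657

178.4657


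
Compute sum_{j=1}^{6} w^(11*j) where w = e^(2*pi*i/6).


Step 1: The sum sum_{j=1}^{n} w^(k*j) equals n if n | k, else 0.
Step 2: Here n = 6, k = 11
Step 3: Does n divide k? 6 | 11 -> False
Step 4: Sum = 0

0


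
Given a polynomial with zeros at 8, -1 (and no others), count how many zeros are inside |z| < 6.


Step 1: Check each root:
  z = 8: |8| = 8 >= 6
  z = -1: |-1| = 1 < 6
Step 2: Count = 1

1


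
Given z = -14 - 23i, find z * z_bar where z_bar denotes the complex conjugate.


Step 1: conj(z) = -14 + 23i
Step 2: z * conj(z) = (-14)^2 + (-23)^2
Step 3: = 196 + 529 = 725

725


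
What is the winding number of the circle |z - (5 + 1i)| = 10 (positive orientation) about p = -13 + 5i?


Step 1: Center c = (5, 1), radius = 10
Step 2: |p - c|^2 = (-18)^2 + 4^2 = 340
Step 3: r^2 = 100
Step 4: |p-c| > r so winding number = 0

0


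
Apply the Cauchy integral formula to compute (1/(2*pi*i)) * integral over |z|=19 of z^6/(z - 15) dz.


Step 1: f(z) = z^6, a = 15 is inside |z| = 19
Step 2: By Cauchy integral formula: (1/(2pi*i)) * integral = f(a)
Step 3: f(15) = 15^6 = 11390625

11390625


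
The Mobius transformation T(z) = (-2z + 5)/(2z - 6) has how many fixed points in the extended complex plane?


Step 1: Fixed points satisfy T(z) = z
Step 2: 2z^2 - 4z - 5 = 0
Step 3: Discriminant = (-4)^2 - 4*2*(-5) = 56
Step 4: Number of fixed points = 2

2


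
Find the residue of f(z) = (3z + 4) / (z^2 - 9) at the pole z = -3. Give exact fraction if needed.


Step 1: Q(z) = z^2 - 9 = (z + 3)(z - 3)
Step 2: Q'(z) = 2z
Step 3: Q'(-3) = -6, P(-3) = -5
Step 4: Res = P(-3)/Q'(-3) = -5/(-6) = 5/6

5/6


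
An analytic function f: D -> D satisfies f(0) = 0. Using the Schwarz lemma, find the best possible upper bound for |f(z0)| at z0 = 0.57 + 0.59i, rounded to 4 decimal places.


Step 1: Schwarz lemma: if f: D -> D is analytic with f(0) = 0, then |f(z)| <= |z| for all z in D, and this is sharp (f(z) = z).
Step 2: |z0|^2 = 0.57^2 + 0.59^2 = 0.673
Step 3: |z0| = sqrt(0.673) = 0.820366
Step 4: Best bound = |z0| = 0.8204

0.8204


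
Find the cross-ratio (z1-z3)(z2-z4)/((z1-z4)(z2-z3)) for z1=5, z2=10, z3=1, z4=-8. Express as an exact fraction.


Step 1: (z1-z3)(z2-z4) = 4 * 18 = 72
Step 2: (z1-z4)(z2-z3) = 13 * 9 = 117
Step 3: Cross-ratio = 72/117 = 8/13

8/13


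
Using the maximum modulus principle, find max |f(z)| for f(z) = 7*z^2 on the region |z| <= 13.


Step 1: On |z| = 13, |f(z)| = 7 * |z|^2 = 7 * 13^2
Step 2: By maximum modulus principle, maximum is on boundary.
Step 3: Maximum = 7 * 169 = 1183

1183


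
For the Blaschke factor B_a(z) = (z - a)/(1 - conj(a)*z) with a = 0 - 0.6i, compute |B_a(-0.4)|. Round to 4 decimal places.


Step 1: Numerator z0 - a = -0.4 - (0 - 0.6i) = -0.4 + 0.6i
Step 2: Denominator 1 - conj(a)*z0 = 1 - (0 + 0.6i)*(-0.4) = 1 + 0.24i
Step 3: |z0 - a|^2 = (-0.4)^2 + 0.6^2 = 0.52; |1 - conj(a)*z0|^2 = 1^2 + 0.24^2 = 1.0576
Step 4: |B_a(-0.4)| = sqrt(0.52 / 1.0576) = sqrt(0.491679)
Step 5: = 0.7012

0.7012


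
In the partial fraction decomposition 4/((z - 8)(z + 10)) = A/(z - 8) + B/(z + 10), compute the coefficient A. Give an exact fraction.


Step 1: Multiply both sides by (z - 8) and set z = 8
Step 2: A = 4 / (8 + 10)
Step 3: A = 4 / 18
Step 4: A = 2/9

2/9


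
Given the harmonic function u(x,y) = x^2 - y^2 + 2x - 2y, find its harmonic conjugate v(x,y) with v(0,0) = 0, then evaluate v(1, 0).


Step 1: v_x = -u_y = 2y + 2
Step 2: v_y = u_x = 2x + 2
Step 3: v = 2xy + 2x + 2y + C
Step 4: v(0,0) = 0 => C = 0
Step 5: v(1, 0) = 2

2


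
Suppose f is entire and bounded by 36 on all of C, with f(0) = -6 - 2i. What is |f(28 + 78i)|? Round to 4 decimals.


Step 1: By Liouville's theorem, a bounded entire function is constant.
Step 2: f(z) = f(0) = -6 - 2i for all z.
Step 3: |f(w)| = |-6 - 2i| = sqrt(36 + 4)
Step 4: = 6.3246

6.3246


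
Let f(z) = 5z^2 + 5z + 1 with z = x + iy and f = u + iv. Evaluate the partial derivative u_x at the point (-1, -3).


Step 1: f(z) = 5(x+iy)^2 + 5(x+iy) + 1
Step 2: u = 5(x^2 - y^2) + 5x + 1
Step 3: u_x = 10x + 5
Step 4: At (-1, -3): u_x = -10 + 5 = -5

-5


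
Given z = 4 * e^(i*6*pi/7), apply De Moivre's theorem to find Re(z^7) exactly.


Step 1: By De Moivre's theorem, z^7 = 4^7 * e^(i*7*6*pi/7) = 16384 * (cos(6*pi) + i*sin(6*pi))
Step 2: |z|^7 = 4^7 = 16384
Step 3: Reduce the angle mod 2*pi: 6*pi - 6*pi = 0
Step 4: cos(0) = 1
Step 5: Re(z^7) = 16384 * 1 = 16384

16384


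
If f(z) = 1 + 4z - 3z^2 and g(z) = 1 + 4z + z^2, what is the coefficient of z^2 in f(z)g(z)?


Step 1: z^2 term in f*g comes from: (1)*(z^2) + (4z)*(4z) + (-3z^2)*(1)
Step 2: = 1 + 16 - 3
Step 3: = 14

14


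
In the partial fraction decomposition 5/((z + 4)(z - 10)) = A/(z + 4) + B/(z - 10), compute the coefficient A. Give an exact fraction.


Step 1: Multiply both sides by (z + 4) and set z = -4
Step 2: A = 5 / (-4 - 10)
Step 3: A = 5 / (-14)
Step 4: A = -5/14

-5/14


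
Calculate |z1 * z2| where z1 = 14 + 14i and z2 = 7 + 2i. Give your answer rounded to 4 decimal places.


Step 1: |z1| = sqrt(14^2 + 14^2) = sqrt(392)
Step 2: |z2| = sqrt(7^2 + 2^2) = sqrt(53)
Step 3: |z1*z2| = |z1|*|z2| = sqrt(392) * sqrt(53) = sqrt(392 * 53) = sqrt(20776)
Step 4: = 144.1388

144.1388


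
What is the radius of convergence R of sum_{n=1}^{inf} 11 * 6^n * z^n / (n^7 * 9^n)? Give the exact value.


Step 1: General term a_n = 11 * 6^n / (n^7 * 9^n)
Step 2: By the root test, |a_n|^(1/n) = 11^(1/n) * 6 / (n^(7/n) * 9) -> 6/9 as n -> infinity (since 11^(1/n) -> 1 and n^(7/n) -> 1)
Step 3: R = 1/lim|a_n|^(1/n) = 9/6 = 3/2

3/2


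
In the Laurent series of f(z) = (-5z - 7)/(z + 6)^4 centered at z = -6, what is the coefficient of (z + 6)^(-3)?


Step 1: Write the numerator in powers of (z + 6): -5z - 7 = -5(z + 6) + (-5*(-6) - 7) = -5(z + 6) + 23
Step 2: Divide by (z + 6)^4: f(z) = 23(z + 6)^(-4) - 5(z + 6)^(-3)
Step 3: This finite sum is the Laurent series of f about z = -6.
Step 4: Coefficient of (z + 6)^(-3) = coefficient of (z + 6) in the re-centred numerator = -5

-5


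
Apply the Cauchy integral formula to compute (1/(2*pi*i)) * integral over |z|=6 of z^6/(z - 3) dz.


Step 1: f(z) = z^6, a = 3 is inside |z| = 6
Step 2: By Cauchy integral formula: (1/(2pi*i)) * integral = f(a)
Step 3: f(3) = 3^6 = 729

729


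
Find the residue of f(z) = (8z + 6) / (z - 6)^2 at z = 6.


Step 1: Pole of order 2 at z = 6
Step 2: Res = lim d/dz [(z - 6)^2 * f(z)] as z -> 6
Step 3: (z - 6)^2 * f(z) = 8z + 6
Step 4: d/dz[8z + 6] = 8

8


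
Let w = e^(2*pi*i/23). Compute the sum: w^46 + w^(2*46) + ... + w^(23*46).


Step 1: The sum sum_{j=1}^{n} w^(k*j) equals n if n | k, else 0.
Step 2: Here n = 23, k = 46
Step 3: Does n divide k? 23 | 46 -> True
Step 4: Sum = 23

23


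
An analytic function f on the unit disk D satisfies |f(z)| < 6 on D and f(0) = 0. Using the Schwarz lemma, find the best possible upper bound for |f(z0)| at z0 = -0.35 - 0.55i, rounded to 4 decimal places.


Step 1: g = f/6 maps D -> D with g(0) = 0, so by the Schwarz lemma |g(z)| <= |z|, i.e. |f(z)| <= 6|z|; this is sharp (f(z) = 6z).
Step 2: |z0|^2 = (-0.35)^2 + (-0.55)^2 = 0.425
Step 3: |z0| = sqrt(0.425) = 0.65192
Step 4: Best bound = 6 * |z0| = 6 * 0.65192 = 3.9115

3.9115


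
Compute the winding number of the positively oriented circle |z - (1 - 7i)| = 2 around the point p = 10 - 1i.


Step 1: Center c = (1, -7), radius = 2
Step 2: |p - c|^2 = 9^2 + 6^2 = 117
Step 3: r^2 = 4
Step 4: |p-c| > r so winding number = 0

0


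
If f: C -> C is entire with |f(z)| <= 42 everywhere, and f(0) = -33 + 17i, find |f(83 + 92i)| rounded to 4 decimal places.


Step 1: By Liouville's theorem, a bounded entire function is constant.
Step 2: f(z) = f(0) = -33 + 17i for all z.
Step 3: |f(w)| = |-33 + 17i| = sqrt(1089 + 289)
Step 4: = 37.1214

37.1214


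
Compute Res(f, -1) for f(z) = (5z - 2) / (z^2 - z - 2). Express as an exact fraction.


Step 1: Q(z) = z^2 - z - 2 = (z + 1)(z - 2)
Step 2: Q'(z) = 2z - 1
Step 3: Q'(-1) = -3, P(-1) = -7
Step 4: Res = P(-1)/Q'(-1) = -7/(-3) = 7/3

7/3


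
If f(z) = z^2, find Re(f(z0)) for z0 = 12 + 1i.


Step 1: z0 = 12 + 1i
Step 2: z0^2 = 12^2 - 1^2 + 24i
Step 3: real part = 144 - 1 = 143

143


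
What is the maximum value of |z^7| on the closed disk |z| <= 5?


Step 1: On |z| = 5, |f(z)| = |z|^7 = 5^7
Step 2: By maximum modulus principle, maximum is on boundary.
Step 3: Maximum = 78125 = 78125

78125


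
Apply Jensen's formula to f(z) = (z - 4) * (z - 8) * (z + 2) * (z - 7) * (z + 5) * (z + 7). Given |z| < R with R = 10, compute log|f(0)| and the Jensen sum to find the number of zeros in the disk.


Jensen's formula: (1/2pi)*integral log|f(Re^it)|dt = log|f(0)| + sum_{|a_k|<R} log(R/|a_k|)
Step 1: f(0) = (-4) * (-8) * 2 * (-7) * 5 * 7 = -15680
Step 2: log|f(0)| = log|4| + log|8| + log|-2| + log|7| + log|-5| + log|-7| = 9.6601
Step 3: Zeros inside |z| < 10: 4, 8, -2, 7, -5, -7
Step 4: Jensen sum = log(10/4) + log(10/8) + log(10/2) + log(10/7) + log(10/5) + log(10/7) = 4.1554
Step 5: n(R) = number of terms in the Jensen sum = count of zeros inside |z| < 10 = 6

6


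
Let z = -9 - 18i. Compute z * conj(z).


Step 1: conj(z) = -9 + 18i
Step 2: z * conj(z) = (-9)^2 + (-18)^2
Step 3: = 81 + 324 = 405

405


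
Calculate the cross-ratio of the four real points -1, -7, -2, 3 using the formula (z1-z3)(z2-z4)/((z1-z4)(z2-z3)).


Step 1: (z1-z3)(z2-z4) = 1 * (-10) = -10
Step 2: (z1-z4)(z2-z3) = (-4) * (-5) = 20
Step 3: Cross-ratio = -10/20 = -1/2

-1/2


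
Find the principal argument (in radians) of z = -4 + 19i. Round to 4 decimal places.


Step 1: z = -4 + 19i
Step 2: arg(z) = atan2(19, -4)
Step 3: arg(z) = 1.7783

1.7783


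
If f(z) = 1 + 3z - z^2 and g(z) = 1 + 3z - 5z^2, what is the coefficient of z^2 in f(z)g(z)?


Step 1: z^2 term in f*g comes from: (1)*(-5z^2) + (3z)*(3z) + (-z^2)*(1)
Step 2: = -5 + 9 - 1
Step 3: = 3

3


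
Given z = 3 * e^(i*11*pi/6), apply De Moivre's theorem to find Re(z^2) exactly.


Step 1: By De Moivre's theorem, z^2 = 3^2 * e^(i*2*11*pi/6) = 9 * (cos(11*pi/3) + i*sin(11*pi/3))
Step 2: |z|^2 = 3^2 = 9
Step 3: Reduce the angle mod 2*pi: 11*pi/3 - 2*pi = 5*pi/3
Step 4: cos(5*pi/3) = 1/2
Step 5: Re(z^2) = 9 * 1/2 = 9/2

9/2


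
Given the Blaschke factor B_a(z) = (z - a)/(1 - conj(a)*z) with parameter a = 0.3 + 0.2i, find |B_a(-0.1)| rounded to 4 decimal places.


Step 1: Numerator z0 - a = -0.1 - (0.3 + 0.2i) = -0.4 - 0.2i
Step 2: Denominator 1 - conj(a)*z0 = 1 - (0.3 - 0.2i)*(-0.1) = 1.03 - 0.02i
Step 3: |z0 - a|^2 = (-0.4)^2 + (-0.2)^2 = 0.2; |1 - conj(a)*z0|^2 = 1.03^2 + (-0.02)^2 = 1.0613
Step 4: |B_a(-0.1)| = sqrt(0.2 / 1.0613) = sqrt(0.188448)
Step 5: = 0.4341

0.4341


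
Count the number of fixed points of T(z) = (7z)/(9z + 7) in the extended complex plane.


Step 1: Fixed points satisfy T(z) = z
Step 2: 9z^2 = 0
Step 3: Discriminant = 0^2 - 4*9*0 = 0
Step 4: Number of fixed points = 1

1


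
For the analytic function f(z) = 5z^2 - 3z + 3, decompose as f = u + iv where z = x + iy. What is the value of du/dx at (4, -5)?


Step 1: f(z) = 5(x+iy)^2 - 3(x+iy) + 3
Step 2: u = 5(x^2 - y^2) - 3x + 3
Step 3: u_x = 10x - 3
Step 4: At (4, -5): u_x = 40 - 3 = 37

37


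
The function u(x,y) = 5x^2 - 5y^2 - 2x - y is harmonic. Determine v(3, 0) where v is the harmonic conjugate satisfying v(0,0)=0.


Step 1: v_x = -u_y = 10y + 1
Step 2: v_y = u_x = 10x - 2
Step 3: v = 10xy + x - 2y + C
Step 4: v(0,0) = 0 => C = 0
Step 5: v(3, 0) = 3

3


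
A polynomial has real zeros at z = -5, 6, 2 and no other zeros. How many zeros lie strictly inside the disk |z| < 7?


Step 1: Check each root:
  z = -5: |-5| = 5 < 7
  z = 6: |6| = 6 < 7
  z = 2: |2| = 2 < 7
Step 2: Count = 3

3


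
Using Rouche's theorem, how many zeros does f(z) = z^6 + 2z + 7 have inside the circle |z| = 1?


Step 1: On |z| = 1 the three terms have sizes |z^6| = 1^6 = 1, |2z| = 2*1 = 2, |7| = 7
Step 2: The dominant term is g(z) = 7; let h(z) = z^6 + 2z so f = g + h
Step 3: On |z| = 1: |g| = 7 and |h| <= 1 + 2 = 3
Step 4: Since 7 > 3, |h| < |g| on |z| = 1, so by Rouche f has the same number of zeros as g inside |z| < 1
Step 5: g(z) = 7 is a nonzero constant with no zeros inside |z| < 1. Answer = 0

0


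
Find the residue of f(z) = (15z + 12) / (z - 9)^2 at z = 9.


Step 1: Pole of order 2 at z = 9
Step 2: Res = lim d/dz [(z - 9)^2 * f(z)] as z -> 9
Step 3: (z - 9)^2 * f(z) = 15z + 12
Step 4: d/dz[15z + 12] = 15

15


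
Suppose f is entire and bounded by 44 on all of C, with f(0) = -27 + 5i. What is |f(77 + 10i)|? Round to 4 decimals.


Step 1: By Liouville's theorem, a bounded entire function is constant.
Step 2: f(z) = f(0) = -27 + 5i for all z.
Step 3: |f(w)| = |-27 + 5i| = sqrt(729 + 25)
Step 4: = 27.4591

27.4591


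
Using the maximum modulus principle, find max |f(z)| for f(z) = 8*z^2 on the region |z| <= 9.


Step 1: On |z| = 9, |f(z)| = 8 * |z|^2 = 8 * 9^2
Step 2: By maximum modulus principle, maximum is on boundary.
Step 3: Maximum = 8 * 81 = 648

648


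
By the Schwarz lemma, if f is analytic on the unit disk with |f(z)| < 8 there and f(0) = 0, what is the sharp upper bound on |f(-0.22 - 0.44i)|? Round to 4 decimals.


Step 1: g = f/8 maps D -> D with g(0) = 0, so by the Schwarz lemma |g(z)| <= |z|, i.e. |f(z)| <= 8|z|; this is sharp (f(z) = 8z).
Step 2: |z0|^2 = (-0.22)^2 + (-0.44)^2 = 0.242
Step 3: |z0| = sqrt(0.242) = 0.491935
Step 4: Best bound = 8 * |z0| = 8 * 0.491935 = 3.9355

3.9355


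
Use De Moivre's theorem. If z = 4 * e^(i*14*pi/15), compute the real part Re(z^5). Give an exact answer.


Step 1: By De Moivre's theorem, z^5 = 4^5 * e^(i*5*14*pi/15) = 1024 * (cos(14*pi/3) + i*sin(14*pi/3))
Step 2: |z|^5 = 4^5 = 1024
Step 3: Reduce the angle mod 2*pi: 14*pi/3 - 4*pi = 2*pi/3
Step 4: cos(2*pi/3) = -1/2
Step 5: Re(z^5) = 1024 * (-1/2) = -512

-512


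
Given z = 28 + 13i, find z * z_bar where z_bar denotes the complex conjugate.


Step 1: conj(z) = 28 - 13i
Step 2: z * conj(z) = 28^2 + 13^2
Step 3: = 784 + 169 = 953

953


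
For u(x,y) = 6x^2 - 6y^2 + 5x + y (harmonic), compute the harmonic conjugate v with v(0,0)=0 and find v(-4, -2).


Step 1: v_x = -u_y = 12y - 1
Step 2: v_y = u_x = 12x + 5
Step 3: v = 12xy - x + 5y + C
Step 4: v(0,0) = 0 => C = 0
Step 5: v(-4, -2) = 90

90


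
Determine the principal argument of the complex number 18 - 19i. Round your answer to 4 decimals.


Step 1: z = 18 - 19i
Step 2: arg(z) = atan2(-19, 18)
Step 3: arg(z) = -0.8124

-0.8124


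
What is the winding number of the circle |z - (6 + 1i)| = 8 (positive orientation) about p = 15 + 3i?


Step 1: Center c = (6, 1), radius = 8
Step 2: |p - c|^2 = 9^2 + 2^2 = 85
Step 3: r^2 = 64
Step 4: |p-c| > r so winding number = 0

0


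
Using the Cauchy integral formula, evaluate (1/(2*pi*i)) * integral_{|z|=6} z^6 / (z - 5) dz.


Step 1: f(z) = z^6, a = 5 is inside |z| = 6
Step 2: By Cauchy integral formula: (1/(2pi*i)) * integral = f(a)
Step 3: f(5) = 5^6 = 15625

15625


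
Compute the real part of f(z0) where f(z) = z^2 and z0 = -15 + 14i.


Step 1: z0 = -15 + 14i
Step 2: z0^2 = (-15)^2 - 14^2 - 420i
Step 3: real part = 225 - 196 = 29

29


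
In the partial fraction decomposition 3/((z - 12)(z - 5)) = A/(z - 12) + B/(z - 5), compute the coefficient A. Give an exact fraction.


Step 1: Multiply both sides by (z - 12) and set z = 12
Step 2: A = 3 / (12 - 5)
Step 3: A = 3 / 7
Step 4: A = 3/7

3/7


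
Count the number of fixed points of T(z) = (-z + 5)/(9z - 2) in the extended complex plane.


Step 1: Fixed points satisfy T(z) = z
Step 2: 9z^2 - z - 5 = 0
Step 3: Discriminant = (-1)^2 - 4*9*(-5) = 181
Step 4: Number of fixed points = 2

2


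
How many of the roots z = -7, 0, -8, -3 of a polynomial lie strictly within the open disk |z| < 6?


Step 1: Check each root:
  z = -7: |-7| = 7 >= 6
  z = 0: |0| = 0 < 6
  z = -8: |-8| = 8 >= 6
  z = -3: |-3| = 3 < 6
Step 2: Count = 2

2


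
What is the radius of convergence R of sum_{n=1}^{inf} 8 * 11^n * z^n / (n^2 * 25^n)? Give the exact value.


Step 1: General term a_n = 8 * 11^n / (n^2 * 25^n)
Step 2: By the root test, |a_n|^(1/n) = 8^(1/n) * 11 / (n^(2/n) * 25) -> 11/25 as n -> infinity (since 8^(1/n) -> 1 and n^(2/n) -> 1)
Step 3: R = 1/lim|a_n|^(1/n) = 25/11

25/11


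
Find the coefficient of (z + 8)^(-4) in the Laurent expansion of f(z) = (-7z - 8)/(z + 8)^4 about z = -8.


Step 1: Write the numerator in powers of (z + 8): -7z - 8 = -7(z + 8) + (-7*(-8) - 8) = -7(z + 8) + 48
Step 2: Divide by (z + 8)^4: f(z) = 48(z + 8)^(-4) - 7(z + 8)^(-3)
Step 3: This finite sum is the Laurent series of f about z = -8.
Step 4: Coefficient of (z + 8)^(-4) = -7*(-8) - 8 = 48

48
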